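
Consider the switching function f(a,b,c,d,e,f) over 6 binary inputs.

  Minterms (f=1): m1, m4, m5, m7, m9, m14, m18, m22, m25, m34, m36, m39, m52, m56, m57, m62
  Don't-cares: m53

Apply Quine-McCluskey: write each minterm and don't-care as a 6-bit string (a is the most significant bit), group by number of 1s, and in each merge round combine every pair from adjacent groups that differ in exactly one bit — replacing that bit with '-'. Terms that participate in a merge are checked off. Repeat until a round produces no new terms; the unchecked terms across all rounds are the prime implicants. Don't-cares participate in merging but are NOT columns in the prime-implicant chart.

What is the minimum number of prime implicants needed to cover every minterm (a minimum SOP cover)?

10

Round 0: 000001✓ 000100✓ 000101✓ 000111✓ 001001✓ 001110 010010✓ 010110✓ 011001✓ 100010 100100✓ 100111✓ 110100✓ 110101✓ 111000✓ 111001✓ 111110
Round 1: -00100 -00111 -11001 0-1001 00-001 000-01 0001-1 00010- 010-10 1-0100 11010- 11100-
PIs = {-00100, -00111, -11001, 0-1001, 00-001, 000-01, 0001-1, 00010-, 001110, 010-10, 1-0100, 100010, 11010-, 11100-, 111110}
Coverage chart:
  m1: 00-001,000-01
  m4: -00100,00010-
  m5: 000-01,0001-1,00010-
  m7: -00111,0001-1
  m9: 0-1001,00-001
  m14: 001110 ←essential
  m18: 010-10 ←essential
  m22: 010-10 ←essential
  m25: -11001,0-1001
  m34: 100010 ←essential
  m36: -00100,1-0100
  m39: -00111 ←essential
  m52: 1-0100,11010-
  m56: 11100- ←essential
  m57: -11001,11100-
  m62: 111110 ←essential
Essential: -00111, 001110, 010-10, 100010, 11100-, 111110
Petrick residual → -00100, 0-1001, 000-01, 1-0100
Min cover (10 terms): b'c'de'f' + b'c'def + a'cd'e'f + a'b'c'e'f + a'b'cdef' + a'bc'ef' + ac'de'f' + ab'c'd'ef' + abcd'e' + abcdef'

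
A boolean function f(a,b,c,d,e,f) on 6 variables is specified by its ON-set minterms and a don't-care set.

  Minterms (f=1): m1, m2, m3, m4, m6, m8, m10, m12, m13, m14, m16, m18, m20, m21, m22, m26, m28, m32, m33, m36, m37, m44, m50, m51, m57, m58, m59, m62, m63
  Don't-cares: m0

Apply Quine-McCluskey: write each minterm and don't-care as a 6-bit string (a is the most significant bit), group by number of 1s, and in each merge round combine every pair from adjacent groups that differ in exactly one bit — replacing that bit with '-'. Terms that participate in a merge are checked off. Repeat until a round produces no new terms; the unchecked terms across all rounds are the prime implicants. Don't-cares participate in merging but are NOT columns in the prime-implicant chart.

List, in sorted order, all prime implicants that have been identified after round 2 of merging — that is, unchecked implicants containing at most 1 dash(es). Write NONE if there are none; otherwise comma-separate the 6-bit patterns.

Round 0: 000000✓ 000001✓ 000010✓ 000011✓ 000100✓ 000110✓ 001000✓ 001010✓ 001100✓ 001101✓ 001110✓ 010000✓ 010010✓ 010100✓ 010101✓ 010110✓ 011010✓ 011100✓ 100000✓ 100001✓ 100100✓ 100101✓ 101100✓ 110010✓ 110011✓ 111001✓ 111010✓ 111011✓ 111110✓ 111111✓
Round 1: -00000✓ -00001✓ -00100✓ -01100✓ -10010✓ -11010✓ 0-0000✓ 0-0010✓ 0-0100✓ 0-0110✓ 0-1010✓ 0-1100✓ 00-000✓ 00-010✓ 00-100✓ 00-110✓ 000-00✓ 000-10✓ 0000-0✓ 0000-1✓ 00000-✓ 00001-✓ 0001-0✓ 001-00✓ 001-10✓ 0010-0✓ 0011-0✓ 00110- 01-010✓ 01-100✓ 010-00✓ 010-10✓ 0100-0✓ 0101-0✓ 01010- 10-100✓ 100-00✓ 100-01✓ 10000-✓ 10010-✓ 11-010✓ 11-011✓ 11001-✓ 111-10✓ 111-11✓ 1110-1 11101-✓ 11111-✓
Round 2: -0-100 -00-00 -0000- -1-010 0--010 0--100 0-0-00✓ 0-0-10✓ 0-00-0✓ 0-01-0✓ 00--00✓ 00--10✓ 00-0-0✓ 00-1-0✓ 000--0✓ 0000-- 001--0✓ 010--0✓ 100-0- 11-01- 111-1-
Round 3: 0-0--0 00---0
PIs = {-0-100, -00-00, -0000-, -1-010, 0--010, 0--100, 0-0--0, 00---0, 0000--, 00110-, 01010-, 100-0-, 11-01-, 111-1-, 1110-1}

00110-, 01010-, 1110-1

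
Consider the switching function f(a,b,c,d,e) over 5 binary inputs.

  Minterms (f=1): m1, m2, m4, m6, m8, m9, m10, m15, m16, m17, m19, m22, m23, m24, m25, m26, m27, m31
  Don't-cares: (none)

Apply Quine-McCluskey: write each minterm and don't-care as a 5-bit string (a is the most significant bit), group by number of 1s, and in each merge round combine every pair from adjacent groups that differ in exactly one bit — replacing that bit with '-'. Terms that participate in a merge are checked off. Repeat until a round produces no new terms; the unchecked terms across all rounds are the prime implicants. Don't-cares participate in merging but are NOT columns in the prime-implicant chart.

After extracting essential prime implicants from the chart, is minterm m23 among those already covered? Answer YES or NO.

size-2^0 implicants → 00001(✓)  00010(✓)  00100(✓)  00110(✓)  01000(✓)  01001(✓)  01010(✓)  01111(✓)  10000(✓)  10001(✓)  10011(✓)  10110(✓)  10111(✓)  11000(✓)  11001(✓)  11010(✓)  11011(✓)  11111(✓)
size-2^1 implicants → -0001(✓)  -0110  -1000(✓)  -1001(✓)  -1010(✓)  -1111  0-001(✓)  0-010  00-10  001-0  010-0(✓)  0100-(✓)  1-000(✓)  1-001(✓)  1-011(✓)  1-111(✓)  10-11(✓)  100-1(✓)  1000-(✓)  1011-  11-11(✓)  110-0(✓)  110-1(✓)  1100-(✓)  1101-(✓)
size-2^2 implicants → --001  -10-0  -100-  1--11  1-0-1  1-00-  110--
Unchecked terms (primes): --001, -0110, -10-0, -100-, -1111, 0-010, 00-10, 001-0, 1--11, 1-0-1, 1-00-, 1011-, 110--
Minterm coverage:
  m1 ⊆ --001 [E]
  m2 ⊆ 0-010,00-10
  m4 ⊆ 001-0 [E]
  m6 ⊆ -0110,00-10,001-0
  m8 ⊆ -10-0,-100-
  m9 ⊆ --001,-100-
  m10 ⊆ -10-0,0-010
  m15 ⊆ -1111 [E]
  m16 ⊆ 1-00- [E]
  m17 ⊆ --001,1-0-1,1-00-
  m19 ⊆ 1--11,1-0-1
  m22 ⊆ -0110,1011-
  m23 ⊆ 1--11,1011-
  m24 ⊆ -10-0,-100-,1-00-,110--
  m25 ⊆ --001,-100-,1-0-1,1-00-,110--
  m26 ⊆ -10-0,110--
  m27 ⊆ 1--11,1-0-1,110--
  m31 ⊆ -1111,1--11
E = {--001, -1111, 001-0, 1-00-}

NO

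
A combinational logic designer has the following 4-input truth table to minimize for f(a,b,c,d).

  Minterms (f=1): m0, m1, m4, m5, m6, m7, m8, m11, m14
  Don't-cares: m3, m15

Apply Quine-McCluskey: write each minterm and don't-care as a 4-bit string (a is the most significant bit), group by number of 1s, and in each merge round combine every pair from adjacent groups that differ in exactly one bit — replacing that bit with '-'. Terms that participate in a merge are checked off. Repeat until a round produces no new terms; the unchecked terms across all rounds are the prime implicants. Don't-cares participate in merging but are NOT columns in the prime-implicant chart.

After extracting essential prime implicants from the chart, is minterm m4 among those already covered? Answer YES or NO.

NO

Round 0: 0000✓ 0001✓ 0011✓ 0100✓ 0101✓ 0110✓ 0111✓ 1000✓ 1011✓ 1110✓ 1111✓
Round 1: -000 -011✓ -110✓ -111✓ 0-00✓ 0-01✓ 0-11✓ 00-1✓ 000-✓ 01-0✓ 01-1✓ 010-✓ 011-✓ 1-11✓ 111-✓
Round 2: --11 -11- 0--1 0-0- 01--
PIs = {--11, -000, -11-, 0--1, 0-0-, 01--}
Coverage chart:
  m0: -000,0-0-
  m1: 0--1,0-0-
  m4: 0-0-,01--
  m5: 0--1,0-0-,01--
  m6: -11-,01--
  m7: --11,-11-,0--1,01--
  m8: -000 ←essential
  m11: --11 ←essential
  m14: -11- ←essential
Essential: --11, -000, -11-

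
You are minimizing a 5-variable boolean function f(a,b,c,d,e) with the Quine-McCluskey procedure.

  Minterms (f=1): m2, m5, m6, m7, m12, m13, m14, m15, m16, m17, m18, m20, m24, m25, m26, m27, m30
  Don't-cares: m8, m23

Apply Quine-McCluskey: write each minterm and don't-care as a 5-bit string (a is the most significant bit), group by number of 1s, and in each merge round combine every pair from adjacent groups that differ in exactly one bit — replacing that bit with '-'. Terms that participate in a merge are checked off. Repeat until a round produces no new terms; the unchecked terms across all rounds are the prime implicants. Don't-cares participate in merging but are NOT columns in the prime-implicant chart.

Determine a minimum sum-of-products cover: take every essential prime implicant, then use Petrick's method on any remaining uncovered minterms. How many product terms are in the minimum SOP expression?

8

size-2^0 implicants → 00010(✓)  00101(✓)  00110(✓)  00111(✓)  01000(✓)  01100(✓)  01101(✓)  01110(✓)  01111(✓)  10000(✓)  10001(✓)  10010(✓)  10100(✓)  10111(✓)  11000(✓)  11001(✓)  11010(✓)  11011(✓)  11110(✓)
size-2^1 implicants → -0010  -0111  -1000  -1110  0-101(✓)  0-110(✓)  0-111(✓)  00-10  001-1(✓)  0011-(✓)  01-00  011-0(✓)  011-1(✓)  0110-(✓)  0111-(✓)  1-000(✓)  1-001(✓)  1-010(✓)  10-00  100-0(✓)  1000-(✓)  11-10  110-0(✓)  110-1(✓)  1100-(✓)  1101-(✓)
size-2^2 implicants → 0-1-1  0-11-  011--  1-0-0  1-00-  110--
Unchecked terms (primes): -0010, -0111, -1000, -1110, 0-1-1, 0-11-, 00-10, 01-00, 011--, 1-0-0, 1-00-, 10-00, 11-10, 110--
Minterm coverage:
  m2 ⊆ -0010,00-10
  m5 ⊆ 0-1-1 [E]
  m6 ⊆ 0-11-,00-10
  m7 ⊆ -0111,0-1-1,0-11-
  m12 ⊆ 01-00,011--
  m13 ⊆ 0-1-1,011--
  m14 ⊆ -1110,0-11-,011--
  m15 ⊆ 0-1-1,0-11-,011--
  m16 ⊆ 1-0-0,1-00-,10-00
  m17 ⊆ 1-00- [E]
  m18 ⊆ -0010,1-0-0
  m20 ⊆ 10-00 [E]
  m24 ⊆ -1000,1-0-0,1-00-,110--
  m25 ⊆ 1-00-,110--
  m26 ⊆ 1-0-0,11-10,110--
  m27 ⊆ 110-- [E]
  m30 ⊆ -1110,11-10
E = {0-1-1, 1-00-, 10-00, 110--}
Petrick residual → -0010, -1110, 0-11-, 01-00
Cover = b'c'de' + bcde' + a'ce + a'cd + a'bd'e' + ac'd' + ab'd'e' + abc'  |cover|=8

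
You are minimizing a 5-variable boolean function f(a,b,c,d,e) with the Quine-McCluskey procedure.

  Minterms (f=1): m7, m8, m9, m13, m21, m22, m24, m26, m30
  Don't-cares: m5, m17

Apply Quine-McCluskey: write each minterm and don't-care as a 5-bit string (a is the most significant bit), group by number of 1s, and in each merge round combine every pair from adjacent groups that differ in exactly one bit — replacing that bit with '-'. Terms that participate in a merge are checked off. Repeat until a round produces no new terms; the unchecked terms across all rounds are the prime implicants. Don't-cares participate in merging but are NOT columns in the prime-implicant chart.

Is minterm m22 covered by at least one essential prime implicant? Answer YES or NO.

Round 0: 00101✓ 00111✓ 01000✓ 01001✓ 01101✓ 10001✓ 10101✓ 10110✓ 11000✓ 11010✓ 11110✓
Round 1: -0101 -1000 0-101 001-1 01-01 0100- 1-110 10-01 11-10 110-0
PIs = {-0101, -1000, 0-101, 001-1, 01-01, 0100-, 1-110, 10-01, 11-10, 110-0}
Coverage chart:
  m7: 001-1 ←essential
  m8: -1000,0100-
  m9: 01-01,0100-
  m13: 0-101,01-01
  m21: -0101,10-01
  m22: 1-110 ←essential
  m24: -1000,110-0
  m26: 11-10,110-0
  m30: 1-110,11-10
Essential: 001-1, 1-110

YES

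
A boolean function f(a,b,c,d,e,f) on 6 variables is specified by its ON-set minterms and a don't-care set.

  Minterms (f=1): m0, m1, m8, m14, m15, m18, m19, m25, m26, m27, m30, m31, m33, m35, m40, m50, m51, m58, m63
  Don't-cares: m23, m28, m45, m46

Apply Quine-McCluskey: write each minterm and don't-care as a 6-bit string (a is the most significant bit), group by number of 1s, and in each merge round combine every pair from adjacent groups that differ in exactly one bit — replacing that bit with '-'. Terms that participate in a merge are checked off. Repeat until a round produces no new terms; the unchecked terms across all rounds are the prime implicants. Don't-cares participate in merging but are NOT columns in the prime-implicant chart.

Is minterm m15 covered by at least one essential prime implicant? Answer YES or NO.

YES

[col 0] 000000*, 000001*, 001000*, 001110*, 001111*, 010010*, 010011*, 010111*, 011001*, 011010*, 011011*, 011100*, 011110*, 011111*, 100001*, 100011*, 101000*, 101101, 101110*, 110010*, 110011*, 111010*, 111111*
[col 1] -00001, -01000, -01110, -10010*, -10011*, -11010*, -11111, 0-1110*, 0-1111*, 00-000, 00000-, 00111-*, 01-010*, 01-011*, 01-111*, 010-11*, 01001-*, 011-10*, 011-11*, 0110-1, 01101-*, 0111-0, 01111-*, 1-0011, 1000-1, 11-010*, 11001-*
[col 2] -1-010, -1001-, 0-111-, 01--11, 01-01-, 011-1-
Prime implicants: -00001, -01000, -01110, -1-010, -1001-, -11111, 0-111-, 00-000, 00000-, 01--11, 01-01-, 011-1-, 0110-1, 0111-0, 1-0011, 1000-1, 101101
PI chart (minterm → PIs covering it):
  0 | 00-000,00000-
  1 | -00001,00000-
  8 | -01000,00-000
  14 | -01110,0-111-
  15 | 0-111-  (sole → essential)
  18 | -1-010,-1001-,01-01-
  19 | -1001-,01--11,01-01-
  25 | 0110-1  (sole → essential)
  26 | -1-010,01-01-,011-1-
  27 | 01--11,01-01-,011-1-,0110-1
  30 | 0-111-,011-1-,0111-0
  31 | -11111,0-111-,01--11,011-1-
  33 | -00001,1000-1
  35 | 1-0011,1000-1
  40 | -01000  (sole → essential)
  50 | -1-010,-1001-
  51 | -1001-,1-0011
  58 | -1-010  (sole → essential)
  63 | -11111  (sole → essential)
Essential prime implicants: -01000, -1-010, -11111, 0-111-, 0110-1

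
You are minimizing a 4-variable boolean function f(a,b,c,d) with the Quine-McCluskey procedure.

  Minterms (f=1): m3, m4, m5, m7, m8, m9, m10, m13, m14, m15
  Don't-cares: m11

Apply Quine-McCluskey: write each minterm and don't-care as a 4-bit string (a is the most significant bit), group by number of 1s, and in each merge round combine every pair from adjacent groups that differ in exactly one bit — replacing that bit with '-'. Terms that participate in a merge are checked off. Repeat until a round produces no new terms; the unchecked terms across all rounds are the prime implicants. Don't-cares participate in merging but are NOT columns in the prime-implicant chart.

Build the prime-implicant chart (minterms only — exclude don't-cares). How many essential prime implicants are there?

Round 0: 0011✓ 0100✓ 0101✓ 0111✓ 1000✓ 1001✓ 1010✓ 1011✓ 1101✓ 1110✓ 1111✓
Round 1: -011✓ -101✓ -111✓ 0-11✓ 01-1✓ 010- 1-01✓ 1-10✓ 1-11✓ 10-0✓ 10-1✓ 100-✓ 101-✓ 11-1✓ 111-✓
Round 2: --11 -1-1 1--1 1-1- 10--
PIs = {--11, -1-1, 010-, 1--1, 1-1-, 10--}
Coverage chart:
  m3: --11 ←essential
  m4: 010- ←essential
  m5: -1-1,010-
  m7: --11,-1-1
  m8: 10-- ←essential
  m9: 1--1,10--
  m10: 1-1-,10--
  m13: -1-1,1--1
  m14: 1-1- ←essential
  m15: --11,-1-1,1--1,1-1-
Essential: --11, 010-, 1-1-, 10--

4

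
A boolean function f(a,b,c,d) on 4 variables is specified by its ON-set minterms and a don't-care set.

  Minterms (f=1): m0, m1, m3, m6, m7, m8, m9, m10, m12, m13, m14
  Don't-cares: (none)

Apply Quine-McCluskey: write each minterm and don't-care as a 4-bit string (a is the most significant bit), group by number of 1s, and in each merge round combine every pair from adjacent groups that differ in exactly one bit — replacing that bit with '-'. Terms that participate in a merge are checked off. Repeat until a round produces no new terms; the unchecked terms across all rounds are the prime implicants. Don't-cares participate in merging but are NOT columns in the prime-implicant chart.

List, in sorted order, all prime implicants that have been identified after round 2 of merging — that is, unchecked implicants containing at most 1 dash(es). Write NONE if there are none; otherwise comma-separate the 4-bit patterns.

Round 0: 0000✓ 0001✓ 0011✓ 0110✓ 0111✓ 1000✓ 1001✓ 1010✓ 1100✓ 1101✓ 1110✓
Round 1: -000✓ -001✓ -110 0-11 00-1 000-✓ 011- 1-00✓ 1-01✓ 1-10✓ 10-0✓ 100-✓ 11-0✓ 110-✓
Round 2: -00- 1--0 1-0-
PIs = {-00-, -110, 0-11, 00-1, 011-, 1--0, 1-0-}

-110, 0-11, 00-1, 011-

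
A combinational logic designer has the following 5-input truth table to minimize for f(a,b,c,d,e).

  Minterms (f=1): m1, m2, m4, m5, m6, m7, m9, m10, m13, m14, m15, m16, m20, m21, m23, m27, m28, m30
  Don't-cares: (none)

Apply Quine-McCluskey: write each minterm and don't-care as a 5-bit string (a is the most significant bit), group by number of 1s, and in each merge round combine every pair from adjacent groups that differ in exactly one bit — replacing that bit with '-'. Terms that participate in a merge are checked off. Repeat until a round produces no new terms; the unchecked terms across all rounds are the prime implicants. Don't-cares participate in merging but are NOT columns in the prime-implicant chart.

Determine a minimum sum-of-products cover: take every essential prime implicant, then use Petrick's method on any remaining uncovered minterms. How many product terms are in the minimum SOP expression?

[col 0] 00001*, 00010*, 00100*, 00101*, 00110*, 00111*, 01001*, 01010*, 01101*, 01110*, 01111*, 10000*, 10100*, 10101*, 10111*, 11011, 11100*, 11110*
[col 1] -0100*, -0101*, -0111*, -1110, 0-001*, 0-010*, 0-101*, 0-110*, 0-111*, 00-01*, 00-10*, 001-0*, 001-1*, 0010-*, 0011-*, 01-01*, 01-10*, 011-1*, 0111-*, 1-100, 10-00, 101-1*, 1010-*, 111-0
[col 2] -01-1, -010-, 0--01, 0--10, 0-1-1, 0-11-, 001--
Prime implicants: -01-1, -010-, -1110, 0--01, 0--10, 0-1-1, 0-11-, 001--, 1-100, 10-00, 11011, 111-0
PI chart (minterm → PIs covering it):
  1 | 0--01  (sole → essential)
  2 | 0--10  (sole → essential)
  4 | -010-,001--
  5 | -01-1,-010-,0--01,0-1-1,001--
  6 | 0--10,0-11-,001--
  7 | -01-1,0-1-1,0-11-,001--
  9 | 0--01  (sole → essential)
  10 | 0--10  (sole → essential)
  13 | 0--01,0-1-1
  14 | -1110,0--10,0-11-
  15 | 0-1-1,0-11-
  16 | 10-00  (sole → essential)
  20 | -010-,1-100,10-00
  21 | -01-1,-010-
  23 | -01-1  (sole → essential)
  27 | 11011  (sole → essential)
  28 | 1-100,111-0
  30 | -1110,111-0
Essential prime implicants: -01-1, 0--01, 0--10, 10-00, 11011
Petrick residual → -010-, 0-1-1, 111-0
Minimum SOP uses 8 PIs: b'ce + b'cd' + a'd'e + a'de' + a'ce + ab'd'e' + abc'de + abce'

8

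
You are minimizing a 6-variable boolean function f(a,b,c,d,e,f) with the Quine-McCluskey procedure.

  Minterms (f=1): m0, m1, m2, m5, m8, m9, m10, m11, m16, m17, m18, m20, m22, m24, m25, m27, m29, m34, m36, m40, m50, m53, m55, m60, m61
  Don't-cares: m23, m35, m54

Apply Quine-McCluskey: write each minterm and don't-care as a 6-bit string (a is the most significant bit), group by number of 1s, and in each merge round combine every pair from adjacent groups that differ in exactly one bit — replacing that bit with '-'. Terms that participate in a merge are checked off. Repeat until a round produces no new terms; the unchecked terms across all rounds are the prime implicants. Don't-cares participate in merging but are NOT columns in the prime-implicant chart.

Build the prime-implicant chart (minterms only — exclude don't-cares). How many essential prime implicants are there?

7

size-2^0 implicants → 000000(✓)  000001(✓)  000010(✓)  000101(✓)  001000(✓)  001001(✓)  001010(✓)  001011(✓)  010000(✓)  010001(✓)  010010(✓)  010100(✓)  010110(✓)  010111(✓)  011000(✓)  011001(✓)  011011(✓)  011101(✓)  100010(✓)  100011(✓)  100100  101000(✓)  110010(✓)  110101(✓)  110110(✓)  110111(✓)  111100(✓)  111101(✓)
size-2^1 implicants → -00010(✓)  -01000  -10010(✓)  -10110(✓)  -10111(✓)  -11101  0-0000(✓)  0-0001(✓)  0-0010(✓)  0-1000(✓)  0-1001(✓)  0-1011(✓)  00-000(✓)  00-001(✓)  00-010(✓)  000-01  0000-0(✓)  00000-(✓)  0010-0(✓)  0010-1(✓)  00100-(✓)  00101-(✓)  01-000(✓)  01-001(✓)  010-00(✓)  010-10(✓)  0100-0(✓)  01000-(✓)  0101-0(✓)  01011-(✓)  011-01  0110-1(✓)  01100-(✓)  1-0010(✓)  10001-  11-101  110-10(✓)  1101-1  11011-(✓)  11110-
size-2^2 implicants → --0010  -10-10  -1011-  0--000(✓)  0--001(✓)  0-00-0  0-000-(✓)  0-10-1  0-100-(✓)  00-0-0  00-00-(✓)  0010--  01-00-(✓)  010--0
size-2^3 implicants → 0--00-
Unchecked terms (primes): --0010, -01000, -10-10, -1011-, -11101, 0--00-, 0-00-0, 0-10-1, 00-0-0, 000-01, 0010--, 010--0, 011-01, 10001-, 100100, 11-101, 1101-1, 11110-
Minterm coverage:
  m0 ⊆ 0--00-,0-00-0,00-0-0
  m1 ⊆ 0--00-,000-01
  m2 ⊆ --0010,0-00-0,00-0-0
  m5 ⊆ 000-01 [E]
  m8 ⊆ -01000,0--00-,00-0-0,0010--
  m9 ⊆ 0--00-,0-10-1,0010--
  m10 ⊆ 00-0-0,0010--
  m11 ⊆ 0-10-1,0010--
  m16 ⊆ 0--00-,0-00-0,010--0
  m17 ⊆ 0--00- [E]
  m18 ⊆ --0010,-10-10,0-00-0,010--0
  m20 ⊆ 010--0 [E]
  m22 ⊆ -10-10,-1011-,010--0
  m24 ⊆ 0--00- [E]
  m25 ⊆ 0--00-,0-10-1,011-01
  m27 ⊆ 0-10-1 [E]
  m29 ⊆ -11101,011-01
  m34 ⊆ --0010,10001-
  m36 ⊆ 100100 [E]
  m40 ⊆ -01000 [E]
  m50 ⊆ --0010,-10-10
  m53 ⊆ 11-101,1101-1
  m55 ⊆ -1011-,1101-1
  m60 ⊆ 11110- [E]
  m61 ⊆ -11101,11-101,11110-
E = {-01000, 0--00-, 0-10-1, 000-01, 010--0, 100100, 11110-}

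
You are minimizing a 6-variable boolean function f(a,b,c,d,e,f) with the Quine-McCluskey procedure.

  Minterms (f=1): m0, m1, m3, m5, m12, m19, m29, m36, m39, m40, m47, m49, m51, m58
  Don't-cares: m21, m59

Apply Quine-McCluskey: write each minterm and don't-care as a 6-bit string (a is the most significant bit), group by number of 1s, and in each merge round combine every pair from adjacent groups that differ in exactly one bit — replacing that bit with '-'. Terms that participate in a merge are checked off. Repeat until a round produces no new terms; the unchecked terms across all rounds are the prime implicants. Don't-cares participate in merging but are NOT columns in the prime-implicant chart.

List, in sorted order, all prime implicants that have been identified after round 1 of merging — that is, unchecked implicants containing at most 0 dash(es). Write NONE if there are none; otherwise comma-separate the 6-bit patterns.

[col 0] 000000*, 000001*, 000011*, 000101*, 001100, 010011*, 010101*, 011101*, 100100, 100111*, 101000, 101111*, 110001*, 110011*, 111010*, 111011*
[col 1] -10011, 0-0011, 0-0101, 000-01, 0000-1, 00000-, 01-101, 10-111, 11-011, 1100-1, 11101-
Prime implicants: -10011, 0-0011, 0-0101, 000-01, 0000-1, 00000-, 001100, 01-101, 10-111, 100100, 101000, 11-011, 1100-1, 11101-

001100, 100100, 101000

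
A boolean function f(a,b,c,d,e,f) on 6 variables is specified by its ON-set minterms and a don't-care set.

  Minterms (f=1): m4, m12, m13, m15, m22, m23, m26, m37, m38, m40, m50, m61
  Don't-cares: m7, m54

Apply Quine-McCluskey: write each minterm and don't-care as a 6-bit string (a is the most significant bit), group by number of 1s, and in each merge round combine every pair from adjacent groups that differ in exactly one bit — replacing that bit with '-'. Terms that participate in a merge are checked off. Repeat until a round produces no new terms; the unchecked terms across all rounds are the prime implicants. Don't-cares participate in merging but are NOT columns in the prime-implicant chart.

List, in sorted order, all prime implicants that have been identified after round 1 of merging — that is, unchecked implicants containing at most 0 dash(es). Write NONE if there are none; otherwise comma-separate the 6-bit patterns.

011010, 100101, 101000, 111101

size-2^0 implicants → 000100(✓)  000111(✓)  001100(✓)  001101(✓)  001111(✓)  010110(✓)  010111(✓)  011010  100101  100110(✓)  101000  110010(✓)  110110(✓)  111101
size-2^1 implicants → -10110  0-0111  00-100  00-111  0011-1  00110-  01011-  1-0110  110-10
Unchecked terms (primes): -10110, 0-0111, 00-100, 00-111, 0011-1, 00110-, 01011-, 011010, 1-0110, 100101, 101000, 110-10, 111101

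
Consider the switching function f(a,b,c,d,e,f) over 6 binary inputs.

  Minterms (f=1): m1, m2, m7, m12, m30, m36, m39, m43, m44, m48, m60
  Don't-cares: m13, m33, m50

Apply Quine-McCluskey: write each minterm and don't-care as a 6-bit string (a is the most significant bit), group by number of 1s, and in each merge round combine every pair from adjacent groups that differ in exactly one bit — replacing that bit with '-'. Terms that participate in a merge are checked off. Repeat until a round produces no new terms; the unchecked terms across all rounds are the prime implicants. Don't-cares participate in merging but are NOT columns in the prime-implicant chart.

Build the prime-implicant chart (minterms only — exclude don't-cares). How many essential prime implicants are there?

Round 0: 000001✓ 000010 000111✓ 001100✓ 001101✓ 011110 100001✓ 100100✓ 100111✓ 101011 101100✓ 110000✓ 110010✓ 111100✓
Round 1: -00001 -00111 -01100 00110- 1-1100 10-100 1100-0
PIs = {-00001, -00111, -01100, 000010, 00110-, 011110, 1-1100, 10-100, 101011, 1100-0}
Coverage chart:
  m1: -00001 ←essential
  m2: 000010 ←essential
  m7: -00111 ←essential
  m12: -01100,00110-
  m30: 011110 ←essential
  m36: 10-100 ←essential
  m39: -00111 ←essential
  m43: 101011 ←essential
  m44: -01100,1-1100,10-100
  m48: 1100-0 ←essential
  m60: 1-1100 ←essential
Essential: -00001, -00111, 000010, 011110, 1-1100, 10-100, 101011, 1100-0

8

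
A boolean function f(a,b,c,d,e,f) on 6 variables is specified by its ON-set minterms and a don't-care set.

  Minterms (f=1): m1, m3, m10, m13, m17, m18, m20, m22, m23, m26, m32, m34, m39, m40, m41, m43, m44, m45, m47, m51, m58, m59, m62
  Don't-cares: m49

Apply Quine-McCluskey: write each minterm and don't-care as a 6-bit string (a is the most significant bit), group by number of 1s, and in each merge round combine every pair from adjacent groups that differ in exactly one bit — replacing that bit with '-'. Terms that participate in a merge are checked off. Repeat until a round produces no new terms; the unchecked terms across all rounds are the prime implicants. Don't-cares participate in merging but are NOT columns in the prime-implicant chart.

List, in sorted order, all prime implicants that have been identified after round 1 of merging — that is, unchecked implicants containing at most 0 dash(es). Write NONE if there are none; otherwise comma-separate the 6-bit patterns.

NONE

[col 0] 000001*, 000011*, 001010*, 001101*, 010001*, 010010*, 010100*, 010110*, 010111*, 011010*, 100000*, 100010*, 100111*, 101000*, 101001*, 101011*, 101100*, 101101*, 101111*, 110001*, 110011*, 111010*, 111011*, 111110*
[col 1] -01101, -10001, -11010, 0-0001, 0-1010, 0000-1, 01-010, 010-10, 0101-0, 01011-, 1-1011, 10-000, 10-111, 1000-0, 101-00*, 101-01*, 101-11*, 1010-1*, 10100-*, 1011-1*, 10110-*, 11-011, 1100-1, 111-10, 11101-
[col 2] 101--1, 101-0-
Prime implicants: -01101, -10001, -11010, 0-0001, 0-1010, 0000-1, 01-010, 010-10, 0101-0, 01011-, 1-1011, 10-000, 10-111, 1000-0, 101--1, 101-0-, 11-011, 1100-1, 111-10, 11101-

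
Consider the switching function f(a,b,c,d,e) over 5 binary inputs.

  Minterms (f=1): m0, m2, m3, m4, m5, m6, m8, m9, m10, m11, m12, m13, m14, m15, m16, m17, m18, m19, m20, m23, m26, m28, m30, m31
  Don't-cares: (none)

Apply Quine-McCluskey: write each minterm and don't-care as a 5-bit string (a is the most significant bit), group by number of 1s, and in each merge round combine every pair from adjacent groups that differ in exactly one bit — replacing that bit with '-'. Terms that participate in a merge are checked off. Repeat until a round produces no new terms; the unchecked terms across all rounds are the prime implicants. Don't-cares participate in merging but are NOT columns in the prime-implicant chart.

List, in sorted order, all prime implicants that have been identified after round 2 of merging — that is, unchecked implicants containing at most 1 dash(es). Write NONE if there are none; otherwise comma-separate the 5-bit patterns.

1-111, 10-11

Round 0: 00000✓ 00010✓ 00011✓ 00100✓ 00101✓ 00110✓ 01000✓ 01001✓ 01010✓ 01011✓ 01100✓ 01101✓ 01110✓ 01111✓ 10000✓ 10001✓ 10010✓ 10011✓ 10100✓ 10111✓ 11010✓ 11100✓ 11110✓ 11111✓
Round 1: -0000✓ -0010✓ -0011✓ -0100✓ -1010✓ -1100✓ -1110✓ -1111✓ 0-000✓ 0-010✓ 0-011✓ 0-100✓ 0-101✓ 0-110✓ 00-00✓ 00-10✓ 000-0✓ 0001-✓ 001-0✓ 0010-✓ 01-00✓ 01-01✓ 01-10✓ 01-11✓ 010-0✓ 010-1✓ 0100-✓ 0101-✓ 011-0✓ 011-1✓ 0110-✓ 0111-✓ 1-010✓ 1-100✓ 1-111 10-00✓ 10-11 100-0✓ 100-1✓ 1000-✓ 1001-✓ 11-10✓ 111-0✓ 1111-✓
Round 2: --010 --100 -0-00 -00-0 -001- -1-10 -11-0 -111- 0--00✓ 0--10✓ 0-0-0✓ 0-01- 0-1-0✓ 0-10- 00--0✓ 01--0✓ 01--1✓ 01-0-✓ 01-1-✓ 010--✓ 011--✓ 100--
Round 3: 0---0 01---
PIs = {--010, --100, -0-00, -00-0, -001-, -1-10, -11-0, -111-, 0---0, 0-01-, 0-10-, 01---, 1-111, 10-11, 100--}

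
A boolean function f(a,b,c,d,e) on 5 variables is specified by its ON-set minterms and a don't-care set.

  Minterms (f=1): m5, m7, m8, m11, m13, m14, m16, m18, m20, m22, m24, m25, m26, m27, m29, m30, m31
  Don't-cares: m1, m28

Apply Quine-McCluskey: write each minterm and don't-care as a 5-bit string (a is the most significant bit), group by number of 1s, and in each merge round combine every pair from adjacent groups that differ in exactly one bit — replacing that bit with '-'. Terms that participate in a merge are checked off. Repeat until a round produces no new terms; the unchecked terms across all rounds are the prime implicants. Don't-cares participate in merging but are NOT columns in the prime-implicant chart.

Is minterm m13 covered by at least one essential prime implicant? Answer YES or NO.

Round 0: 00001✓ 00101✓ 00111✓ 01000✓ 01011✓ 01101✓ 01110✓ 10000✓ 10010✓ 10100✓ 10110✓ 11000✓ 11001✓ 11010✓ 11011✓ 11100✓ 11101✓ 11110✓ 11111✓
Round 1: -1000 -1011 -1101 -1110 0-101 00-01 001-1 1-000✓ 1-010✓ 1-100✓ 1-110✓ 10-00✓ 10-10✓ 100-0✓ 101-0✓ 11-00✓ 11-01✓ 11-10✓ 11-11✓ 110-0✓ 110-1✓ 1100-✓ 1101-✓ 111-0✓ 111-1✓ 1110-✓ 1111-✓
Round 2: 1--00✓ 1--10✓ 1-0-0✓ 1-1-0✓ 10--0✓ 11--0✓ 11--1✓ 11-0-✓ 11-1-✓ 110--✓ 111--✓
Round 3: 1---0 11---
PIs = {-1000, -1011, -1101, -1110, 0-101, 00-01, 001-1, 1---0, 11---}
Coverage chart:
  m5: 0-101,00-01,001-1
  m7: 001-1 ←essential
  m8: -1000 ←essential
  m11: -1011 ←essential
  m13: -1101,0-101
  m14: -1110 ←essential
  m16: 1---0 ←essential
  m18: 1---0 ←essential
  m20: 1---0 ←essential
  m22: 1---0 ←essential
  m24: -1000,1---0,11---
  m25: 11--- ←essential
  m26: 1---0,11---
  m27: -1011,11---
  m29: -1101,11---
  m30: -1110,1---0,11---
  m31: 11--- ←essential
Essential: -1000, -1011, -1110, 001-1, 1---0, 11---

NO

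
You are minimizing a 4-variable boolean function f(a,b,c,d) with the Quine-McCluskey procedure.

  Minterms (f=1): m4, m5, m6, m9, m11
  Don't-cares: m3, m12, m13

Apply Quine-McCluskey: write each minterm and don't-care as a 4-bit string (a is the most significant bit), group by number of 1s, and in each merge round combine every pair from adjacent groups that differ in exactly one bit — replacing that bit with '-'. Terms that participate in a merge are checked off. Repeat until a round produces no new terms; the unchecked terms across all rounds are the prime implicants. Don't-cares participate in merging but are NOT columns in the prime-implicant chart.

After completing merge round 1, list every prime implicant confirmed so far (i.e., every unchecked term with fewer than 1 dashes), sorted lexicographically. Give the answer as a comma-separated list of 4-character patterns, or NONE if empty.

size-2^0 implicants → 0011(✓)  0100(✓)  0101(✓)  0110(✓)  1001(✓)  1011(✓)  1100(✓)  1101(✓)
size-2^1 implicants → -011  -100(✓)  -101(✓)  01-0  010-(✓)  1-01  10-1  110-(✓)
size-2^2 implicants → -10-
Unchecked terms (primes): -011, -10-, 01-0, 1-01, 10-1

NONE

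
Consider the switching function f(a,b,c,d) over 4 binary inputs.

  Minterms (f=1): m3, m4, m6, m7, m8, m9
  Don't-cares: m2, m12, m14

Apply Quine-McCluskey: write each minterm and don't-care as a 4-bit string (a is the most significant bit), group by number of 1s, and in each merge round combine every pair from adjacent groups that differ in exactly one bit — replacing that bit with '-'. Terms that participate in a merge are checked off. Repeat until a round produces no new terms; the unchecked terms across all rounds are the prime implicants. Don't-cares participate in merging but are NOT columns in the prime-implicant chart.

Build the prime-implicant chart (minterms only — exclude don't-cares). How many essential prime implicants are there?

3

[col 0] 0010*, 0011*, 0100*, 0110*, 0111*, 1000*, 1001*, 1100*, 1110*
[col 1] -100*, -110*, 0-10*, 0-11*, 001-*, 01-0*, 011-*, 1-00, 100-, 11-0*
[col 2] -1-0, 0-1-
Prime implicants: -1-0, 0-1-, 1-00, 100-
PI chart (minterm → PIs covering it):
  3 | 0-1-  (sole → essential)
  4 | -1-0  (sole → essential)
  6 | -1-0,0-1-
  7 | 0-1-  (sole → essential)
  8 | 1-00,100-
  9 | 100-  (sole → essential)
Essential prime implicants: -1-0, 0-1-, 100-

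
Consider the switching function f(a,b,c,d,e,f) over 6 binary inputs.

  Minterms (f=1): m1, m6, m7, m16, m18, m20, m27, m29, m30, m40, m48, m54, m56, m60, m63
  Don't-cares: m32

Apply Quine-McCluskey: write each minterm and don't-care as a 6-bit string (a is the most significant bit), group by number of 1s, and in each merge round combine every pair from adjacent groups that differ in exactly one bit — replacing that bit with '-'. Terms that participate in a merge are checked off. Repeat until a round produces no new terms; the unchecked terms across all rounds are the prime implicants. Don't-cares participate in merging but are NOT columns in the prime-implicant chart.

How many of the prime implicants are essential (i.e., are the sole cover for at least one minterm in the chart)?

11

size-2^0 implicants → 000001  000110(✓)  000111(✓)  010000(✓)  010010(✓)  010100(✓)  011011  011101  011110  100000(✓)  101000(✓)  110000(✓)  110110  111000(✓)  111100(✓)  111111
size-2^1 implicants → -10000  00011-  010-00  0100-0  1-0000(✓)  1-1000(✓)  10-000(✓)  11-000(✓)  111-00
size-2^2 implicants → 1--000
Unchecked terms (primes): -10000, 000001, 00011-, 010-00, 0100-0, 011011, 011101, 011110, 1--000, 110110, 111-00, 111111
Minterm coverage:
  m1 ⊆ 000001 [E]
  m6 ⊆ 00011- [E]
  m7 ⊆ 00011- [E]
  m16 ⊆ -10000,010-00,0100-0
  m18 ⊆ 0100-0 [E]
  m20 ⊆ 010-00 [E]
  m27 ⊆ 011011 [E]
  m29 ⊆ 011101 [E]
  m30 ⊆ 011110 [E]
  m40 ⊆ 1--000 [E]
  m48 ⊆ -10000,1--000
  m54 ⊆ 110110 [E]
  m56 ⊆ 1--000,111-00
  m60 ⊆ 111-00 [E]
  m63 ⊆ 111111 [E]
E = {000001, 00011-, 010-00, 0100-0, 011011, 011101, 011110, 1--000, 110110, 111-00, 111111}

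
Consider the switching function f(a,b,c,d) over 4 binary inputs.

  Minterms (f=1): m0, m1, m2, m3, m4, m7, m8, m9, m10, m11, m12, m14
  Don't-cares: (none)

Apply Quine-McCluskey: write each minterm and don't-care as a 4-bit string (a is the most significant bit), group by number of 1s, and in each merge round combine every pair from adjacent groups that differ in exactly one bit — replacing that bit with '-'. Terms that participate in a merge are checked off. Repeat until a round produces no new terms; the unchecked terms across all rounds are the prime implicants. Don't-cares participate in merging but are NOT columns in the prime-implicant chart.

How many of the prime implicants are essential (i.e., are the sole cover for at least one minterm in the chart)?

Round 0: 0000✓ 0001✓ 0010✓ 0011✓ 0100✓ 0111✓ 1000✓ 1001✓ 1010✓ 1011✓ 1100✓ 1110✓
Round 1: -000✓ -001✓ -010✓ -011✓ -100✓ 0-00✓ 0-11 00-0✓ 00-1✓ 000-✓ 001-✓ 1-00✓ 1-10✓ 10-0✓ 10-1✓ 100-✓ 101-✓ 11-0✓
Round 2: --00 -0-0✓ -0-1✓ -00-✓ -01-✓ 00--✓ 1--0 10--✓
Round 3: -0--
PIs = {--00, -0--, 0-11, 1--0}
Coverage chart:
  m0: --00,-0--
  m1: -0-- ←essential
  m2: -0-- ←essential
  m3: -0--,0-11
  m4: --00 ←essential
  m7: 0-11 ←essential
  m8: --00,-0--,1--0
  m9: -0-- ←essential
  m10: -0--,1--0
  m11: -0-- ←essential
  m12: --00,1--0
  m14: 1--0 ←essential
Essential: --00, -0--, 0-11, 1--0

4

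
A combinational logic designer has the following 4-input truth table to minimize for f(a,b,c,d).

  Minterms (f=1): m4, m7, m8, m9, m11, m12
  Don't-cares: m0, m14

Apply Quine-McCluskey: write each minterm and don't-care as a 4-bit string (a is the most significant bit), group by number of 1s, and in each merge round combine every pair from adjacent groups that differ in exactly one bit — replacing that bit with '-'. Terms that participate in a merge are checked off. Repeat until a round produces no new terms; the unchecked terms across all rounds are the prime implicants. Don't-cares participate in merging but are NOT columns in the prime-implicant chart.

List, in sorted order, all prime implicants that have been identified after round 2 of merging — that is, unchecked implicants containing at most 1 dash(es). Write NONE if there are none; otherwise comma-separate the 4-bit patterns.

0111, 10-1, 100-, 11-0

[col 0] 0000*, 0100*, 0111, 1000*, 1001*, 1011*, 1100*, 1110*
[col 1] -000*, -100*, 0-00*, 1-00*, 10-1, 100-, 11-0
[col 2] --00
Prime implicants: --00, 0111, 10-1, 100-, 11-0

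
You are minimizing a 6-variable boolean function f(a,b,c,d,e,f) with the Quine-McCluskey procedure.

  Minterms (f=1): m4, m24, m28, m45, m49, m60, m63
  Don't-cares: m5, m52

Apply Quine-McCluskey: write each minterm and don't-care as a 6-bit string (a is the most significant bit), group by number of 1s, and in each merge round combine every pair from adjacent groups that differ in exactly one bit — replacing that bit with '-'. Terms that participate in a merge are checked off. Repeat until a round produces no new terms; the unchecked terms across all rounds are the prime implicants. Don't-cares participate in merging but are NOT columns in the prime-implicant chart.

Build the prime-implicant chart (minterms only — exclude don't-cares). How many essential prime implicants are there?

5

[col 0] 000100*, 000101*, 011000*, 011100*, 101101, 110001, 110100*, 111100*, 111111
[col 1] -11100, 00010-, 011-00, 11-100
Prime implicants: -11100, 00010-, 011-00, 101101, 11-100, 110001, 111111
PI chart (minterm → PIs covering it):
  4 | 00010-  (sole → essential)
  24 | 011-00  (sole → essential)
  28 | -11100,011-00
  45 | 101101  (sole → essential)
  49 | 110001  (sole → essential)
  60 | -11100,11-100
  63 | 111111  (sole → essential)
Essential prime implicants: 00010-, 011-00, 101101, 110001, 111111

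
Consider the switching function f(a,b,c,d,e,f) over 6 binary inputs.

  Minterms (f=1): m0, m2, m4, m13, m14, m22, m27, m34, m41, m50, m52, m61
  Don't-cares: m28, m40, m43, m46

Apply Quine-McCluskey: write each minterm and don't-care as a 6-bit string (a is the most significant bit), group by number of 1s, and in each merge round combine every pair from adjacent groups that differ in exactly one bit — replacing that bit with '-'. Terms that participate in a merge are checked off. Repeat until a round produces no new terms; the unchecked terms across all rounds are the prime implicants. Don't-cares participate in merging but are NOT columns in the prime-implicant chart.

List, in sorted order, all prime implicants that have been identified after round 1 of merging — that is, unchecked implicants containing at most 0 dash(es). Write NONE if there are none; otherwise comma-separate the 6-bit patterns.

001101, 010110, 011011, 011100, 110100, 111101

Round 0: 000000✓ 000010✓ 000100✓ 001101 001110✓ 010110 011011 011100 100010✓ 101000✓ 101001✓ 101011✓ 101110✓ 110010✓ 110100 111101
Round 1: -00010 -01110 000-00 0000-0 1-0010 1010-1 10100-
PIs = {-00010, -01110, 000-00, 0000-0, 001101, 010110, 011011, 011100, 1-0010, 1010-1, 10100-, 110100, 111101}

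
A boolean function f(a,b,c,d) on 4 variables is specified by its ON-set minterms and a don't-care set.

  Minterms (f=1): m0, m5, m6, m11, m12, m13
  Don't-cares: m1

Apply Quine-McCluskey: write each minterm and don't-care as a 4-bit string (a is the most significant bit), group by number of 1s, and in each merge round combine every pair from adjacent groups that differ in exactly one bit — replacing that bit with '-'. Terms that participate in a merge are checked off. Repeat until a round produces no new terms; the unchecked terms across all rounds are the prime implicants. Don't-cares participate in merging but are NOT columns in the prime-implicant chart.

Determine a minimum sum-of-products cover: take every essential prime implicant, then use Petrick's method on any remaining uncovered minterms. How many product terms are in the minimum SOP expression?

size-2^0 implicants → 0000(✓)  0001(✓)  0101(✓)  0110  1011  1100(✓)  1101(✓)
size-2^1 implicants → -101  0-01  000-  110-
Unchecked terms (primes): -101, 0-01, 000-, 0110, 1011, 110-
Minterm coverage:
  m0 ⊆ 000- [E]
  m5 ⊆ -101,0-01
  m6 ⊆ 0110 [E]
  m11 ⊆ 1011 [E]
  m12 ⊆ 110- [E]
  m13 ⊆ -101,110-
E = {000-, 0110, 1011, 110-}
Petrick residual → -101
Cover = bc'd + a'b'c' + a'bcd' + ab'cd + abc'  |cover|=5

5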